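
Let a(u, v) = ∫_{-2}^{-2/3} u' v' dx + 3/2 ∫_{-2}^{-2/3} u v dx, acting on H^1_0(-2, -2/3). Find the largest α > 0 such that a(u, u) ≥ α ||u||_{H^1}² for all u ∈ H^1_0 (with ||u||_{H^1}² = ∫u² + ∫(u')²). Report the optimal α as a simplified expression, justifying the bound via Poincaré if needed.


α = 1

Coercivity of a(·,·) on H^1_0(-2, -2/3) means a(u, u) ≥ α ||u||_{H^1}² for every u ∈ H^1_0.
The interval has length L = 4/3, and Poincaré/coercivity depend only on L. Here a(u, u) = ∫(u')² + (3/2)·∫u².
Here c = 3/2 ≥ 1, so a(u,u) = ∫(u')² + c∫u² ≥ ∫(u')² + ∫u² = ||u||_{H^1}², i.e. α = 1 works. No larger α is possible: a(u,u) ≥ α||u||_{H^1}² means (1−α)∫(u')² ≥ (α−c)∫u², and for the modes u_n = sin(nπ(x−x₀)/L) (x₀ the left endpoint) one has ∫u_n²/∫(u_n')² = (L/(nπ))² → 0, so a(u_n,u_n)/||u_n||_{H^1}² → 1. Hence the optimal constant is α = 1.
Therefore α = 1.


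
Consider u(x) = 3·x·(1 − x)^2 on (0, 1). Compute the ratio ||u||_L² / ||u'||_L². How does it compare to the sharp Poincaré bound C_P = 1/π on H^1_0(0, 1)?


||u||_L² / ||u'||_L² = sqrt(14)/14 < C_P = 1/π.

u(x) = 3·x·(1 − x)^2, so u'(x) = 3*(x - 1)*(3*x - 1).
u(x) = 3·x·(1 − x)^2 vanishes at x = 0 and x = 1, so u ∈ H^1_0(0, 1). Differentiate via the product rule and integrate the resulting polynomials term by term.
  ∫_0^1 u² dx = ∫_0^1 (9*x^6 - 36*x^5 + 54*x^4 - 36*x^3 + 9*x^2) dx. Term by term:
    ∫_0^1 9*x^6 dx = 9/7;  ∫_0^1 -36*x^5 dx = -6;  ∫_0^1 54*x^4 dx = 54/5;
    ∫_0^1 -36*x^3 dx = -9;  ∫_0^1 9*x^2 dx = 3.
  Sum: 9/7 − 6 + 54/5 − 9 + 3 = 3/35.
  ∫_0^1 (u')² dx = ∫_0^1 (81*x^4 - 216*x^3 + 198*x^2 - 72*x + 9) dx. Term by term:
    ∫_0^1 81*x^4 dx = 81/5;  ∫_0^1 -216*x^3 dx = -54;  ∫_0^1 198*x^2 dx = 66;
    ∫_0^1 -72*x dx = -36;  ∫_0^1 9 dx = 9.
  Sum: 81/5 − 54 + 66 − 36 + 9 = 6/5.
∫_0^1 u² dx = 3/35, so ||u||_L² = sqrt(105)/35.
∫_0^1 (u')² dx = 6/5, so ||u'||_L² = sqrt(30)/5.
Ratio ||u||_L² / ||u'||_L² = sqrt(14)/14.
Sharp Poincaré constant on H^1_0(0, 1) is C_P = L/π = 1/π, achieved by sin(π·x).
A polynomial bump cannot attain the sharp Poincaré constant (only the first sine eigenfunction does), so the ratio is strictly less than C_P, consistent with ||u||_L² ≤ C_P ||u'||_L².


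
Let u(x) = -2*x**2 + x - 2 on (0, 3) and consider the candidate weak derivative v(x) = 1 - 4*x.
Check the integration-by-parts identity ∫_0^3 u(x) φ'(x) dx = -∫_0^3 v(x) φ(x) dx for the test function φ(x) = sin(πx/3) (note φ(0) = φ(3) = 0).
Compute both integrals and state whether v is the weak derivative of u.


LHS = 30/π, RHS = 30/π. Yes, v = u' weakly.

u(x) = -2*x**2 + x - 2, classical derivative u'(x) = 1 - 4*x.
φ(x) = sin(πx/3), so φ'(x) = π*cos(π*x/3)/3.
Note φ(0) = φ(3) = 0, so the boundary term u·φ vanishes.
LHS = ∫_0^3 u(x) φ'(x) dx = ∫_0^3 (-2*π*x^2*cos(π*x/3)/3 + π*x*cos(π*x/3)/3 - 2*π*cos(π*x/3)/3) dx. Term by term:
  ∫_0^3 -2*π*cos(π*x/3)/3 dx = 0;  ∫_0^3 -2*π*x^2*cos(π*x/3)/3 dx = 36/π;  ∫_0^3 π*x*cos(π*x/3)/3 dx = -6/π.
Sum: 0 + 36/π − 6/π = 30/π.
So LHS = 30/π.
∫_0^3 v(x) φ(x) dx = ∫_0^3 (-4*x*sin(π*x/3) + sin(π*x/3)) dx. Term by term:
  ∫_0^3 -4*x*sin(π*x/3) dx = -36/π;  ∫_0^3 sin(π*x/3) dx = 6/π.
Sum: -36/π + 6/π = -30/π.
So RHS = -∫_0^3 v(x) φ(x) dx = 30/π.
LHS = RHS, so the identity holds for this test φ.
Moreover u is smooth here and v(x) = u'(x) = 1 - 4*x pointwise, so the identity holds for every test function. Hence v is the weak derivative of u.


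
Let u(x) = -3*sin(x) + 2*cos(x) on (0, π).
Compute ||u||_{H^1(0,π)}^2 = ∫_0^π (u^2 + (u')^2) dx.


||u||_{H^1(0,π)}^2 = 13*π

u'(x) = -2*sin(x) - 3*cos(x).
Expand u² and (u')² and integrate term by term on (0, π), using: for integers n ≥ 1, ∫_0^π sin²(nx) dx = ∫_0^π cos²(nx) dx = π/2; for n ≠ n', ∫_0^π sin(nx)sin(n'x) dx = ∫_0^π cos(nx)cos(n'x) dx = 0; and by product-to-sum, ∫_0^π sin(nx)cos(n'x) dx = ½∫_0^π [sin((n+n')x) + sin((n−n')x)] dx, which is 0 when n+n' is even and 2n/(n²−n'²) when n+n' is odd (it need not vanish on (0, π)).
  u² squared terms: (-3)²·∫sin(x)² dx = 9·π/2 = 9*π/2;  (2)²·∫cos(x)² dx = 4·π/2 = 2*π.
  u² cross terms: 2·(-3)·(2)·∫sin(x)·cos(x) dx = -12·(0) = 0.
  So ∫_0^π u² dx = 9*π/2 + 2*π + 0 = 13*π/2.
  (u')² squared terms: (-3)²·∫cos(x)² dx = 9·π/2 = 9*π/2;  (-2)²·∫sin(x)² dx = 4·π/2 = 2*π.
  (u')² cross terms: 2·(-3)·(-2)·∫cos(x)·sin(x) dx = 12·(0) = 0.
  So ∫_0^π (u')² dx = 9*π/2 + 2*π + 0 = 13*π/2.
||u||_{H^1}^2 = (13*π/2) + (13*π/2) = 13*π.


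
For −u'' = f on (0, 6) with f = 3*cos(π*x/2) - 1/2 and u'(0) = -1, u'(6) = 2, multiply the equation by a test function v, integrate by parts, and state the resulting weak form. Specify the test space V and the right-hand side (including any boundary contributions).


V = H^1(0, 6) (v unrestricted at boundary; u is determined up to an additive constant); weak form: ∫_0^6 u'v' dx = ∫_0^6 (3*cos(π*x/2) - 1/2) v dx + 2·v(6) + v(0) for all v ∈ V.

Multiply both sides by a test function v and integrate from 0 to 6:
  ∫_0^6 −u''(x) v(x) dx = ∫_0^6 f(x) v(x) dx.
Integrate the LHS by parts once:
  ∫_0^6 −u'' v dx = −[u'(x) v(x)]_0^6 + ∫_0^6 u'(x) v'(x) dx.
Thus ∫_0^6 u'(x) v'(x) dx = ∫_0^6 f(x) v(x) dx + [u'(x) v(x)]_0^6.
Choose V so that boundary terms are either known or forced to vanish.
u has inhomogeneous Neumann u'(0) = -1, u'(6) = 2. [u' v]_0^6 = (2)·v(6) − (-1)·v(0) = 2·v(6) + v(0). Take V = H^1(0, 6); boundary term becomes part of RHS.
Weak formulation: find u (satisfying any essential BC) such that ∫_0^6 u'(x) v'(x) dx = ∫_0^6 f v dx + 2·v(6) + v(0) for all v ∈ V (Neumann data are natural BCs: they enter the RHS as boundary terms).
Substituting f(x) = 3*cos(π*x/2) - 1/2, the right-hand side is ∫_0^6 (3*cos(π*x/2) - 1/2) v dx + 2·v(6) + v(0).
Compatibility check (pure Neumann): taking v ≡ 1 ∈ V gives 0 = ∫_0^6 f dx + (2) − (-1), i.e. ∫_0^6 f dx must equal u'(0) − u'(6) = -3. Indeed ∫_0^6 (3*cos(π*x/2) - 1/2) dx = -3, so the data are compatible. The solution is then unique only up to an additive constant (fix it e.g. by requiring ∫_0^6 u dx = 0).


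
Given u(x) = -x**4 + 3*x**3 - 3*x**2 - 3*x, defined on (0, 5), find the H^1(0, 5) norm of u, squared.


||u||_{H^1}^2 = 29253365/252

The H^1 norm (squared) on an interval (0, L) is
  ||u||_{H^1}^2 = ∫_0^L u(x)^2 dx + ∫_0^L u'(x)^2 dx.
Compute u'(x) = -4*x**3 + 9*x**2 - 6*x - 3.
Then u(x)^2 = x**8 - 6*x**7 + 15*x**6 - 12*x**5 - 9*x**4 + 18*x**3 + 9*x**2 and u'(x)^2 = 16*x**6 - 72*x**5 + 129*x**4 - 84*x**3 - 18*x**2 + 36*x + 9.
Integrate each monomial from 0 to 5 using ∫_0^5 c·x^n dx = c·5^(n+1)/(n+1):
  ∫_0^5 u(x)^2 dx = ∫_0^5 (x^8 - 6*x^7 + 15*x^6 - 12*x^5 - 9*x^4 + 18*x^3 + 9*x^2) dx. Term by term:
    ∫_0^5 x^8 dx = 1953125/9;  ∫_0^5 -6*x^7 dx = -1171875/4;  ∫_0^5 15*x^6 dx = 1171875/7;
    ∫_0^5 -12*x^5 dx = -31250;  ∫_0^5 -9*x^4 dx = -5625;  ∫_0^5 18*x^3 dx = 5625/2;
    ∫_0^5 9*x^2 dx = 375.
  Sum: 1953125/9 − 1171875/4 + 1171875/7 − 31250 − 5625 + 5625/2 + 375 = 14557625/252.
  ∫_0^5 u'(x)^2 dx = ∫_0^5 (16*x^6 - 72*x^5 + 129*x^4 - 84*x^3 - 18*x^2 + 36*x + 9) dx. Term by term:
    ∫_0^5 16*x^6 dx = 1250000/7;  ∫_0^5 -72*x^5 dx = -187500;  ∫_0^5 129*x^4 dx = 80625;
    ∫_0^5 -84*x^3 dx = -13125;  ∫_0^5 -18*x^2 dx = -750;  ∫_0^5 36*x dx = 450;
    ∫_0^5 9 dx = 45.
  Sum: 1250000/7 − 187500 + 80625 − 13125 − 750 + 450 + 45 = 408215/7.
Adding: ||u||_{H^1}^2 = 14557625/252 + 408215/7 = 29253365/252.


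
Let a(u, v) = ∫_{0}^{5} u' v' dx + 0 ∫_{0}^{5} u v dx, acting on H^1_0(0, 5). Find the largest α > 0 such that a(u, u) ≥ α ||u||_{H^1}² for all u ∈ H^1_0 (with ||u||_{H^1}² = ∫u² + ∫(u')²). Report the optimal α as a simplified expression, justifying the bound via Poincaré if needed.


α = π^2/(π^2 + 25)

Coercivity of a(·,·) on H^1_0(0, 5) means a(u, u) ≥ α ||u||_{H^1}² for every u ∈ H^1_0.
The interval has length L = 5, and Poincaré/coercivity depend only on L. Here a(u, u) = ∫(u')² + (0)·∫u².
Here c = 0, so a(u,u) = ∫(u')² alone. The condition a(u,u) ≥ α||u||_{H^1}² reads (1−α)∫(u')² ≥ (α−c)∫u². Any admissible α is ≤ 1 (rapidly oscillating u have ∫u²/∫(u')² → 0), and α = 1 would force 0 ≥ (1−c)∫u², impossible since c < 1; so 1−α > 0. By the sharp Poincaré inequality on H^1_0 of an interval of length L, ∫(u')² ≥ (π/L)²∫u² with equality for the first sine mode sin(π(x−x₀)/L) (x₀ the left endpoint), so the inequality holds for all u iff (1−α)(π/L)² ≥ α − c, i.e. α ≤ ((π/L)² + c)/((π/L)² + 1) = (1 + c(L/π)²)/(1 + (L/π)²). (Direct route, valid since c ≤ 0: Poincaré gives c∫u² ≥ c(L/π)²∫(u')², so a(u,u) ≥ (1 + c(L/π)²)∫(u')², while ||u||_{H^1}² ≤ (1 + (L/π)²)∫(u')²; dividing yields the same α.) With (π/L)² = π^2/25 and c = 0, the largest admissible constant is α = ((π/L)² + c)/((π/L)² + 1).
Simplifying, α = π^2/(π^2 + 25).


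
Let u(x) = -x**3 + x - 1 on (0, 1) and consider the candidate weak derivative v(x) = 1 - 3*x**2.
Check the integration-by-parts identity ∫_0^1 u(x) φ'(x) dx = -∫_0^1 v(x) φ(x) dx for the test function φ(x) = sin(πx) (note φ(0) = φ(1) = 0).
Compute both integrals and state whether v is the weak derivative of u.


LHS = (-12 + π^2)/π^3, RHS = (-12 + π^2)/π^3. Yes, v = u' weakly.

u(x) = -x**3 + x - 1, classical derivative u'(x) = 1 - 3*x**2.
φ(x) = sin(πx), so φ'(x) = π*cos(π*x).
Note φ(0) = φ(1) = 0, so the boundary term u·φ vanishes.
LHS = ∫_0^1 u(x) φ'(x) dx = ∫_0^1 (-π*x^3*cos(π*x) + π*x*cos(π*x) - π*cos(π*x)) dx. Term by term:
  ∫_0^1 -π*cos(π*x) dx = 0;  ∫_0^1 π*x*cos(π*x) dx = -2/π;  ∫_0^1 -π*x^3*cos(π*x) dx = -12/π^3 + 3/π.
Sum: 0 − 2/π + -12/π^3 + 3/π = (-12 + π^2)/π^3.
So LHS = (-12 + π^2)/π^3.
∫_0^1 v(x) φ(x) dx = ∫_0^1 (-3*x^2*sin(π*x) + sin(π*x)) dx. Term by term:
  ∫_0^1 -3*x^2*sin(π*x) dx = -3/π + 12/π^3;  ∫_0^1 sin(π*x) dx = 2/π.
Sum: -3/π + 12/π^3 + 2/π = (12 - π^2)/π^3.
So RHS = -∫_0^1 v(x) φ(x) dx = (-12 + π^2)/π^3.
LHS = RHS, so the identity holds for this test φ.
Moreover u is smooth here and v(x) = u'(x) = 1 - 3*x**2 pointwise, so the identity holds for every test function. Hence v is the weak derivative of u.


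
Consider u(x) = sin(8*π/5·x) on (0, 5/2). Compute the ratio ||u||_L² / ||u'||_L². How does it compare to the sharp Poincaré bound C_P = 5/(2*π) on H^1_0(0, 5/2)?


||u||_L² / ||u'||_L² = 5/(8*π) < C_P = 5/(2*π).

u(x) = sin(8*π/5·x), so u'(x) = 8*π*cos(8*π*x/5)/5.
Writing u(x) = A·sin(kπx/L) with A = 1 and k = 4, use ∫_0^L sin²(kπx/L) dx = L/2 and ∫_0^L cos²(kπx/L) dx = L/2.
u² = 1·sin²(8*π/5·x) and (u')² = 64*π^2/25·cos²(8*π/5·x), and each of sin², cos² integrates to L/2 = 5/4 over (0, 5/2).
∫_0^5/2 u² dx = 5/4, so ||u||_L² = sqrt(5)/2.
∫_0^5/2 (u')² dx = 16*π^2/5, so ||u'||_L² = 4*sqrt(5)*π/5.
Ratio ||u||_L² / ||u'||_L² = 5/(8*π).
Sharp Poincaré constant on H^1_0(0, 5/2) is C_P = L/π = 5/(2*π), achieved by sin(2*π/5·x).
This is the k = 4 harmonic; the ratio L/(kπ) is strictly less than C_P = L/π, consistent with the sharp inequality ||u||_L² ≤ C_P ||u'||_L².


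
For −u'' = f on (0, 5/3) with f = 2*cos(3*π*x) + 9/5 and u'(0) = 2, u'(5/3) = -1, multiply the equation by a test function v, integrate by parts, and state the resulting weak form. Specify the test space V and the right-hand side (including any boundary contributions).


V = H^1(0, 5/3) (v unrestricted at boundary; u is determined up to an additive constant); weak form: ∫_0^5/3 u'v' dx = ∫_0^5/3 (2*cos(3*π*x) + 9/5) v dx − v(5/3) − 2·v(0) for all v ∈ V.

Multiply both sides by a test function v and integrate from 0 to 5/3:
  ∫_0^5/3 −u''(x) v(x) dx = ∫_0^5/3 f(x) v(x) dx.
Integrate the LHS by parts once:
  ∫_0^5/3 −u'' v dx = −[u'(x) v(x)]_0^5/3 + ∫_0^5/3 u'(x) v'(x) dx.
Thus ∫_0^5/3 u'(x) v'(x) dx = ∫_0^5/3 f(x) v(x) dx + [u'(x) v(x)]_0^5/3.
Choose V so that boundary terms are either known or forced to vanish.
u has inhomogeneous Neumann u'(0) = 2, u'(5/3) = -1. [u' v]_0^5/3 = (-1)·v(5/3) − (2)·v(0) = − v(5/3) − 2·v(0). Take V = H^1(0, 5/3); boundary term becomes part of RHS.
Weak formulation: find u (satisfying any essential BC) such that ∫_0^5/3 u'(x) v'(x) dx = ∫_0^5/3 f v dx − v(5/3) − 2·v(0) for all v ∈ V (Neumann data are natural BCs: they enter the RHS as boundary terms).
Substituting f(x) = 2*cos(3*π*x) + 9/5, the right-hand side is ∫_0^5/3 (2*cos(3*π*x) + 9/5) v dx − v(5/3) − 2·v(0).
Compatibility check (pure Neumann): taking v ≡ 1 ∈ V gives 0 = ∫_0^5/3 f dx + (-1) − (2), i.e. ∫_0^5/3 f dx must equal u'(0) − u'(5/3) = 3. Indeed ∫_0^5/3 (2*cos(3*π*x) + 9/5) dx = 3, so the data are compatible. The solution is then unique only up to an additive constant (fix it e.g. by requiring ∫_0^5/3 u dx = 0).


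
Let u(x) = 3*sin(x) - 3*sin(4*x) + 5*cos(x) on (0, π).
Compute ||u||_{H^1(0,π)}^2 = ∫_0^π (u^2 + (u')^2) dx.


||u||_{H^1(0,π)}^2 = -32 + 221*π/2

u'(x) = -5*sin(x) + 3*cos(x) - 12*cos(4*x).
Expand u² and (u')² and integrate term by term on (0, π), using: for integers n ≥ 1, ∫_0^π sin²(nx) dx = ∫_0^π cos²(nx) dx = π/2; for n ≠ n', ∫_0^π sin(nx)sin(n'x) dx = ∫_0^π cos(nx)cos(n'x) dx = 0; and by product-to-sum, ∫_0^π sin(nx)cos(n'x) dx = ½∫_0^π [sin((n+n')x) + sin((n−n')x)] dx, which is 0 when n+n' is even and 2n/(n²−n'²) when n+n' is odd (it need not vanish on (0, π)).
  u² squared terms: (-3)²·∫sin(4x)² dx = 9·π/2 = 9*π/2;  (3)²·∫sin(x)² dx = 9·π/2 = 9*π/2;  (5)²·∫cos(x)² dx = 25·π/2 = 25*π/2.
  u² cross terms: 2·(-3)·(3)·∫sin(4x)·sin(x) dx = -18·(0) = 0;  2·(-3)·(5)·∫sin(4x)·cos(x) dx = -30·(8/15) = -16;  2·(3)·(5)·∫sin(x)·cos(x) dx = 30·(0) = 0.
  So ∫_0^π u² dx = 9*π/2 + 9*π/2 + 25*π/2 + 0 − 16 + 0 = -16 + 43*π/2.
  (u')² squared terms: (-12)²·∫cos(4x)² dx = 144·π/2 = 72*π;  (-5)²·∫sin(x)² dx = 25·π/2 = 25*π/2;  (3)²·∫cos(x)² dx = 9·π/2 = 9*π/2.
  (u')² cross terms: 2·(-12)·(-5)·∫cos(4x)·sin(x) dx = 120·(-2/15) = -16;  2·(-12)·(3)·∫cos(4x)·cos(x) dx = -72·(0) = 0;  2·(-5)·(3)·∫sin(x)·cos(x) dx = -30·(0) = 0.
  So ∫_0^π (u')² dx = 72*π + 25*π/2 + 9*π/2 − 16 + 0 + 0 = -16 + 89*π.
||u||_{H^1}^2 = (-16 + 43*π/2) + (-16 + 89*π) = -32 + 221*π/2.


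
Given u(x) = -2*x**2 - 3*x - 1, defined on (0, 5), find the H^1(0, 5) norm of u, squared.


||u||_{H^1}^2 = 18025/3

The H^1 norm (squared) on an interval (0, L) is
  ||u||_{H^1}^2 = ∫_0^L u(x)^2 dx + ∫_0^L u'(x)^2 dx.
Compute u'(x) = -4*x - 3.
Then u(x)^2 = 4*x**4 + 12*x**3 + 13*x**2 + 6*x + 1 and u'(x)^2 = 16*x**2 + 24*x + 9.
Integrate each monomial from 0 to 5 using ∫_0^5 c·x^n dx = c·5^(n+1)/(n+1):
  ∫_0^5 u(x)^2 dx = ∫_0^5 (4*x^4 + 12*x^3 + 13*x^2 + 6*x + 1) dx. Term by term:
    ∫_0^5 4*x^4 dx = 2500;  ∫_0^5 12*x^3 dx = 1875;  ∫_0^5 13*x^2 dx = 1625/3;
    ∫_0^5 6*x dx = 75;  ∫_0^5 1 dx = 5.
  Sum: 2500 + 1875 + 1625/3 + 75 + 5 = 14990/3.
  ∫_0^5 u'(x)^2 dx = ∫_0^5 (16*x^2 + 24*x + 9) dx. Term by term:
    ∫_0^5 16*x^2 dx = 2000/3;  ∫_0^5 24*x dx = 300;  ∫_0^5 9 dx = 45.
  Sum: 2000/3 + 300 + 45 = 3035/3.
Adding: ||u||_{H^1}^2 = 14990/3 + 3035/3 = 18025/3.


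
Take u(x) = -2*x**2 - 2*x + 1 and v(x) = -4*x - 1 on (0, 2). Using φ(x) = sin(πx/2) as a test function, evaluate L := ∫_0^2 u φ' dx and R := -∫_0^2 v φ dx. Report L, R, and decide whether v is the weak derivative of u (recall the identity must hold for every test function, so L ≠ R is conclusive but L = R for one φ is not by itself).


LHS = 24/π, RHS = 20/π. No, v is not the weak derivative of u.

u(x) = -2*x**2 - 2*x + 1, classical derivative u'(x) = -4*x - 2.
φ(x) = sin(πx/2), so φ'(x) = π*cos(π*x/2)/2.
Note φ(0) = φ(2) = 0, so the boundary term u·φ vanishes.
LHS = ∫_0^2 u(x) φ'(x) dx = ∫_0^2 (-π*x^2*cos(π*x/2) - π*x*cos(π*x/2) + π*cos(π*x/2)/2) dx. Term by term:
  ∫_0^2 π*cos(π*x/2)/2 dx = 0;  ∫_0^2 -π*x*cos(π*x/2) dx = 8/π;  ∫_0^2 -π*x^2*cos(π*x/2) dx = 16/π.
Sum: 0 + 8/π + 16/π = 24/π.
So LHS = 24/π.
∫_0^2 v(x) φ(x) dx = ∫_0^2 (-4*x*sin(π*x/2) - sin(π*x/2)) dx. Term by term:
  ∫_0^2 -sin(π*x/2) dx = -4/π;  ∫_0^2 -4*x*sin(π*x/2) dx = -16/π.
Sum: -4/π − 16/π = -20/π.
So RHS = -∫_0^2 v(x) φ(x) dx = 20/π.
LHS − RHS = 4/π ≠ 0, so the identity fails.
(For a valid weak derivative the identity must hold for EVERY test function, in particular this one. The failure shows v is NOT the weak derivative of u.)
Correct weak derivative would be u'(x) = -4*x - 2.


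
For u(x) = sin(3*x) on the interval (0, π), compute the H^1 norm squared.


||u||_{H^1(0,π)}^2 = 5*π

u'(x) = 3*cos(3*x).
Expand u² and (u')² and integrate term by term on (0, π), using: for integers n ≥ 1, ∫_0^π sin²(nx) dx = ∫_0^π cos²(nx) dx = π/2; for n ≠ n', ∫_0^π sin(nx)sin(n'x) dx = ∫_0^π cos(nx)cos(n'x) dx = 0; and by product-to-sum, ∫_0^π sin(nx)cos(n'x) dx = ½∫_0^π [sin((n+n')x) + sin((n−n')x)] dx, which is 0 when n+n' is even and 2n/(n²−n'²) when n+n' is odd (it need not vanish on (0, π)).
  u² squared terms: (1)²·∫sin(3x)² dx = 1·π/2 = π/2.
  So ∫_0^π u² dx = π/2.
  (u')² squared terms: (3)²·∫cos(3x)² dx = 9·π/2 = 9*π/2.
  So ∫_0^π (u')² dx = 9*π/2.
||u||_{H^1}^2 = (π/2) + (9*π/2) = 5*π.


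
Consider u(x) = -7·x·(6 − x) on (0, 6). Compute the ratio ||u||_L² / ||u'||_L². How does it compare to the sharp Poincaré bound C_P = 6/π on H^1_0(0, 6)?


||u||_L² / ||u'||_L² = 3*sqrt(10)/5 < C_P = 6/π.

u(x) = -7·x·(6 − x), so u'(x) = 14*x - 42.
u(x) = -7·x·(6 − x) vanishes at x = 0 and x = 6, so u ∈ H^1_0(0, 6). Differentiate via the product rule and integrate the resulting polynomials term by term.
  ∫_0^6 u² dx = ∫_0^6 (49*x^4 - 588*x^3 + 1764*x^2) dx. Term by term:
    ∫_0^6 49*x^4 dx = 381024/5;  ∫_0^6 -588*x^3 dx = -190512;  ∫_0^6 1764*x^2 dx = 127008.
  Sum: 381024/5 − 190512 + 127008 = 63504/5.
  ∫_0^6 (u')² dx = ∫_0^6 (196*x^2 - 1176*x + 1764) dx. Term by term:
    ∫_0^6 196*x^2 dx = 14112;  ∫_0^6 -1176*x dx = -21168;  ∫_0^6 1764 dx = 10584.
  Sum: 14112 − 21168 + 10584 = 3528.
∫_0^6 u² dx = 63504/5, so ||u||_L² = 252*sqrt(5)/5.
∫_0^6 (u')² dx = 3528, so ||u'||_L² = 42*sqrt(2).
Ratio ||u||_L² / ||u'||_L² = 3*sqrt(10)/5.
Sharp Poincaré constant on H^1_0(0, 6) is C_P = L/π = 6/π, achieved by sin(π/6·x).
A polynomial bump cannot attain the sharp Poincaré constant (only the first sine eigenfunction does), so the ratio is strictly less than C_P, consistent with ||u||_L² ≤ C_P ||u'||_L².


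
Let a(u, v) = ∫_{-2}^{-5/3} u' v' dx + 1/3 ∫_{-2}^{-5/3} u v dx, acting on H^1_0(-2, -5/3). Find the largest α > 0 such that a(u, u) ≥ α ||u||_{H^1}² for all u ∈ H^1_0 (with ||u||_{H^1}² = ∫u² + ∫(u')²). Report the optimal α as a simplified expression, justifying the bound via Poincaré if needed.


α = (1 + 27*π^2)/(3*(1 + 9*π^2))

Coercivity of a(·,·) on H^1_0(-2, -5/3) means a(u, u) ≥ α ||u||_{H^1}² for every u ∈ H^1_0.
The interval has length L = 1/3, and Poincaré/coercivity depend only on L. Here a(u, u) = ∫(u')² + (1/3)·∫u².
Here 0 < c = 1/3 < 1. The condition a(u,u) ≥ α||u||_{H^1}² reads (1−α)∫(u')² ≥ (α−c)∫u². Any admissible α is ≤ 1 (rapidly oscillating u have ∫u²/∫(u')² → 0), and α = 1 would force 0 ≥ (1−c)∫u², impossible since c < 1; so 1−α > 0. By the sharp Poincaré inequality on H^1_0 of an interval of length L, ∫(u')² ≥ (π/L)²∫u² with equality for the first sine mode sin(π(x−x₀)/L) (x₀ the left endpoint), so the inequality holds for all u iff (1−α)(π/L)² ≥ α − c, i.e. α ≤ ((π/L)² + c)/((π/L)² + 1) = (1 + c(L/π)²)/(1 + (L/π)²). With (π/L)² = 9*π^2 and c = 1/3, the largest admissible constant is α = ((π/L)² + c)/((π/L)² + 1).
Simplifying, α = (1 + 27*π^2)/(3*(1 + 9*π^2)).


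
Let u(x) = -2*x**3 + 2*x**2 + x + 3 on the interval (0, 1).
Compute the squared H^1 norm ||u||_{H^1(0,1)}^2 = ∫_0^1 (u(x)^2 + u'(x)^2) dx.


||u||_{H^1}^2 = 1586/105

The H^1 norm (squared) on an interval (0, L) is
  ||u||_{H^1}^2 = ∫_0^L u(x)^2 dx + ∫_0^L u'(x)^2 dx.
Compute u'(x) = -6*x**2 + 4*x + 1.
Then u(x)^2 = 4*x**6 - 8*x**5 - 8*x**3 + 13*x**2 + 6*x + 9 and u'(x)^2 = 36*x**4 - 48*x**3 + 4*x**2 + 8*x + 1.
Integrate each monomial from 0 to 1 using ∫_0^1 c·x^n dx = c·1^(n+1)/(n+1):
  ∫_0^1 u(x)^2 dx = ∫_0^1 (4*x^6 - 8*x^5 - 8*x^3 + 13*x^2 + 6*x + 9) dx. Term by term:
    ∫_0^1 4*x^6 dx = 4/7;  ∫_0^1 -8*x^5 dx = -4/3;  ∫_0^1 -8*x^3 dx = -2;
    ∫_0^1 13*x^2 dx = 13/3;  ∫_0^1 6*x dx = 3;  ∫_0^1 9 dx = 9.
  Sum: 4/7 − 4/3 − 2 + 13/3 + 3 + 9 = 95/7.
  ∫_0^1 u'(x)^2 dx = ∫_0^1 (36*x^4 - 48*x^3 + 4*x^2 + 8*x + 1) dx. Term by term:
    ∫_0^1 36*x^4 dx = 36/5;  ∫_0^1 -48*x^3 dx = -12;  ∫_0^1 4*x^2 dx = 4/3;
    ∫_0^1 8*x dx = 4;  ∫_0^1 1 dx = 1.
  Sum: 36/5 − 12 + 4/3 + 4 + 1 = 23/15.
Adding: ||u||_{H^1}^2 = 95/7 + 23/15 = 1586/105.


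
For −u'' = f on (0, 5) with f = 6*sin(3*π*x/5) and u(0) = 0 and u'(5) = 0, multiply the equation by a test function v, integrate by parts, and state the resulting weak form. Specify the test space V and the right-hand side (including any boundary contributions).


V = {v ∈ H^1(0, 5) : v(0) = 0} (test functions vanish at x = 0 where u is specified); weak form: ∫_0^5 u'v' dx = ∫_0^5 (6*sin(3*π*x/5)) v dx for all v ∈ V.

Multiply both sides by a test function v and integrate from 0 to 5:
  ∫_0^5 −u''(x) v(x) dx = ∫_0^5 f(x) v(x) dx.
Integrate the LHS by parts once:
  ∫_0^5 −u'' v dx = −[u'(x) v(x)]_0^5 + ∫_0^5 u'(x) v'(x) dx.
Thus ∫_0^5 u'(x) v'(x) dx = ∫_0^5 f(x) v(x) dx + [u'(x) v(x)]_0^5.
Choose V so that boundary terms are either known or forced to vanish.
Mixed BC: u(0) = 0 (Dirichlet) and u'(5) = 0 (Neumann). Define V = {v ∈ H^1(0, 5) : v(0) = 0}. Then [u' v]_0^5 = u'(5)·v(5) − u'(0)·0 = 0.
Weak formulation: find u (satisfying any essential BC) such that ∫_0^5 u'(x) v'(x) dx = ∫_0^5 f v dx for all v ∈ V (Dirichlet at 0 absorbed into V; the Neumann datum at x = 5 is zero, so no boundary term remains).
Substituting f(x) = 6*sin(3*π*x/5), the right-hand side is ∫_0^5 (6*sin(3*π*x/5)) v dx.


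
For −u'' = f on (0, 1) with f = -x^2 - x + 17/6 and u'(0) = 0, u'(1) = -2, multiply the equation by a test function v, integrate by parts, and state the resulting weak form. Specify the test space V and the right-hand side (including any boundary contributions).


V = H^1(0, 1) (v unrestricted at boundary; u is determined up to an additive constant); weak form: ∫_0^1 u'v' dx = ∫_0^1 (-x^2 - x + 17/6) v dx − 2·v(1) for all v ∈ V.

Multiply both sides by a test function v and integrate from 0 to 1:
  ∫_0^1 −u''(x) v(x) dx = ∫_0^1 f(x) v(x) dx.
Integrate the LHS by parts once:
  ∫_0^1 −u'' v dx = −[u'(x) v(x)]_0^1 + ∫_0^1 u'(x) v'(x) dx.
Thus ∫_0^1 u'(x) v'(x) dx = ∫_0^1 f(x) v(x) dx + [u'(x) v(x)]_0^1.
Choose V so that boundary terms are either known or forced to vanish.
u has inhomogeneous Neumann u'(0) = 0, u'(1) = -2. [u' v]_0^1 = (-2)·v(1) − (0)·v(0) = − 2·v(1). Take V = H^1(0, 1); boundary term becomes part of RHS.
Weak formulation: find u (satisfying any essential BC) such that ∫_0^1 u'(x) v'(x) dx = ∫_0^1 f v dx − 2·v(1) for all v ∈ V (Neumann data are natural BCs: they enter the RHS as boundary terms).
Substituting f(x) = -x^2 - x + 17/6, the right-hand side is ∫_0^1 (-x^2 - x + 17/6) v dx − 2·v(1).
Compatibility check (pure Neumann): taking v ≡ 1 ∈ V gives 0 = ∫_0^1 f dx + (-2) − (0), i.e. ∫_0^1 f dx must equal u'(0) − u'(1) = 2. Indeed ∫_0^1 (-x^2 - x + 17/6) dx = 2, so the data are compatible. The solution is then unique only up to an additive constant (fix it e.g. by requiring ∫_0^1 u dx = 0).


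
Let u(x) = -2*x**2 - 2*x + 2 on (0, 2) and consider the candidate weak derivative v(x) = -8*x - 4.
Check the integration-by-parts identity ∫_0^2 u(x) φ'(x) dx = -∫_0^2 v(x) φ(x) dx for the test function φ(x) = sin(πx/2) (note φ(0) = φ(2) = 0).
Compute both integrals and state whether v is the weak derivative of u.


LHS = 24/π, RHS = 48/π. No, v is not the weak derivative of u.

u(x) = -2*x**2 - 2*x + 2, classical derivative u'(x) = -4*x - 2.
φ(x) = sin(πx/2), so φ'(x) = π*cos(π*x/2)/2.
Note φ(0) = φ(2) = 0, so the boundary term u·φ vanishes.
LHS = ∫_0^2 u(x) φ'(x) dx = ∫_0^2 (-π*x^2*cos(π*x/2) - π*x*cos(π*x/2) + π*cos(π*x/2)) dx. Term by term:
  ∫_0^2 π*cos(π*x/2) dx = 0;  ∫_0^2 -π*x*cos(π*x/2) dx = 8/π;  ∫_0^2 -π*x^2*cos(π*x/2) dx = 16/π.
Sum: 0 + 8/π + 16/π = 24/π.
So LHS = 24/π.
∫_0^2 v(x) φ(x) dx = ∫_0^2 (-8*x*sin(π*x/2) - 4*sin(π*x/2)) dx. Term by term:
  ∫_0^2 -4*sin(π*x/2) dx = -16/π;  ∫_0^2 -8*x*sin(π*x/2) dx = -32/π.
Sum: -16/π − 32/π = -48/π.
So RHS = -∫_0^2 v(x) φ(x) dx = 48/π.
LHS − RHS = -24/π ≠ 0, so the identity fails.
(For a valid weak derivative the identity must hold for EVERY test function, in particular this one. The failure shows v is NOT the weak derivative of u.)
Correct weak derivative would be u'(x) = -4*x - 2.


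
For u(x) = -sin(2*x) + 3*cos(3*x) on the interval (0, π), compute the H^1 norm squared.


||u||_{H^1(0,π)}^2 = 48 + 95*π/2

u'(x) = -9*sin(3*x) - 2*cos(2*x).
Expand u² and (u')² and integrate term by term on (0, π), using: for integers n ≥ 1, ∫_0^π sin²(nx) dx = ∫_0^π cos²(nx) dx = π/2; for n ≠ n', ∫_0^π sin(nx)sin(n'x) dx = ∫_0^π cos(nx)cos(n'x) dx = 0; and by product-to-sum, ∫_0^π sin(nx)cos(n'x) dx = ½∫_0^π [sin((n+n')x) + sin((n−n')x)] dx, which is 0 when n+n' is even and 2n/(n²−n'²) when n+n' is odd (it need not vanish on (0, π)).
  u² squared terms: (-1)²·∫sin(2x)² dx = 1·π/2 = π/2;  (3)²·∫cos(3x)² dx = 9·π/2 = 9*π/2.
  u² cross terms: 2·(-1)·(3)·∫sin(2x)·cos(3x) dx = -6·(-4/5) = 24/5.
  So ∫_0^π u² dx = π/2 + 9*π/2 + 24/5 = 24/5 + 5*π.
  (u')² squared terms: (-9)²·∫sin(3x)² dx = 81·π/2 = 81*π/2;  (-2)²·∫cos(2x)² dx = 4·π/2 = 2*π.
  (u')² cross terms: 2·(-9)·(-2)·∫sin(3x)·cos(2x) dx = 36·(6/5) = 216/5.
  So ∫_0^π (u')² dx = 81*π/2 + 2*π + 216/5 = 216/5 + 85*π/2.
||u||_{H^1}^2 = (24/5 + 5*π) + (216/5 + 85*π/2) = 48 + 95*π/2.


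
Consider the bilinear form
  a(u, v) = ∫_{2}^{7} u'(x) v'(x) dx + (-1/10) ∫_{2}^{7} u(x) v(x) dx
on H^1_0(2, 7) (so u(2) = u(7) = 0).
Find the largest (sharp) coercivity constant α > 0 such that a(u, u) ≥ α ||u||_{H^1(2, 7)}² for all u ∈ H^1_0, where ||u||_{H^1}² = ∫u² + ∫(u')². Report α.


α = (-5/2 + π^2)/(π^2 + 25)

Coercivity of a(·,·) on H^1_0(2, 7) means a(u, u) ≥ α ||u||_{H^1}² for every u ∈ H^1_0.
The interval has length L = 5, and Poincaré/coercivity depend only on L. Here a(u, u) = ∫(u')² + (-1/10)·∫u².
Here c = -1/10 < 0 with |c| < (π/L)² = π^2/25, so coercivity still holds. The condition a(u,u) ≥ α||u||_{H^1}² reads (1−α)∫(u')² ≥ (α−c)∫u². Any admissible α is ≤ 1 (rapidly oscillating u have ∫u²/∫(u')² → 0), and α = 1 would force 0 ≥ (1−c)∫u², impossible since c < 1; so 1−α > 0. By the sharp Poincaré inequality on H^1_0 of an interval of length L, ∫(u')² ≥ (π/L)²∫u² with equality for the first sine mode sin(π(x−x₀)/L) (x₀ the left endpoint), so the inequality holds for all u iff (1−α)(π/L)² ≥ α − c, i.e. α ≤ ((π/L)² + c)/((π/L)² + 1) = (1 + c(L/π)²)/(1 + (L/π)²). (Direct route, valid since c ≤ 0: Poincaré gives c∫u² ≥ c(L/π)²∫(u')², so a(u,u) ≥ (1 + c(L/π)²)∫(u')², while ||u||_{H^1}² ≤ (1 + (L/π)²)∫(u')²; dividing yields the same α.) With (π/L)² = π^2/25 and c = -1/10, the largest admissible constant is α = ((π/L)² + c)/((π/L)² + 1).
Simplifying, α = (-5/2 + π^2)/(π^2 + 25).


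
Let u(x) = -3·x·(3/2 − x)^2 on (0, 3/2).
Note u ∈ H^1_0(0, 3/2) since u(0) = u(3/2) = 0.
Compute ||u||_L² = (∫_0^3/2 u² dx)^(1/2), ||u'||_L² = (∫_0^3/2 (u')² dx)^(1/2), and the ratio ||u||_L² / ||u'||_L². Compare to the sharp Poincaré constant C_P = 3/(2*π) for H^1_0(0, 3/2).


||u||_L² / ||u'||_L² = 3*sqrt(14)/28 < C_P = 3/(2*π).

u(x) = -3·x·(3/2 − x)^2, so u'(x) = -9*x^2 + 18*x - 27/4.
u(x) = -3·x·(3/2 − x)^2 vanishes at x = 0 and x = 3/2, so u ∈ H^1_0(0, 3/2). Differentiate via the product rule and integrate the resulting polynomials term by term.
  ∫_0^3/2 u² dx = ∫_0^3/2 (9*x^6 - 54*x^5 + 243*x^4/2 - 243*x^3/2 + 729*x^2/16) dx. Term by term:
    ∫_0^3/2 9*x^6 dx = 19683/896;  ∫_0^3/2 -54*x^5 dx = -6561/64;  ∫_0^3/2 243*x^4/2 dx = 59049/320;
    ∫_0^3/2 -243*x^3/2 dx = -19683/128;  ∫_0^3/2 729*x^2/16 dx = 6561/128.
  Sum: 19683/896 − 6561/64 + 59049/320 − 19683/128 + 6561/128 = 6561/4480.
  ∫_0^3/2 (u')² dx = ∫_0^3/2 (81*x^4 - 324*x^3 + 891*x^2/2 - 243*x + 729/16) dx. Term by term:
    ∫_0^3/2 81*x^4 dx = 19683/160;  ∫_0^3/2 -324*x^3 dx = -6561/16;  ∫_0^3/2 891*x^2/2 dx = 8019/16;
    ∫_0^3/2 -243*x dx = -2187/8;  ∫_0^3/2 729/16 dx = 2187/32.
  Sum: 19683/160 − 6561/16 + 8019/16 − 2187/8 + 2187/32 = 729/80.
∫_0^3/2 u² dx = 6561/4480, so ||u||_L² = 81*sqrt(70)/560.
∫_0^3/2 (u')² dx = 729/80, so ||u'||_L² = 27*sqrt(5)/20.
Ratio ||u||_L² / ||u'||_L² = 3*sqrt(14)/28.
Sharp Poincaré constant on H^1_0(0, 3/2) is C_P = L/π = 3/(2*π), achieved by sin(2*π/3·x).
A polynomial bump cannot attain the sharp Poincaré constant (only the first sine eigenfunction does), so the ratio is strictly less than C_P, consistent with ||u||_L² ≤ C_P ||u'||_L².


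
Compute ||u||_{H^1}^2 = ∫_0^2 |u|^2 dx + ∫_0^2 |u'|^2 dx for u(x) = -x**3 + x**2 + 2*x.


||u||_{H^1}^2 = 584/35

The H^1 norm (squared) on an interval (0, L) is
  ||u||_{H^1}^2 = ∫_0^L u(x)^2 dx + ∫_0^L u'(x)^2 dx.
Compute u'(x) = -3*x**2 + 2*x + 2.
Then u(x)^2 = x**6 - 2*x**5 - 3*x**4 + 4*x**3 + 4*x**2 and u'(x)^2 = 9*x**4 - 12*x**3 - 8*x**2 + 8*x + 4.
Integrate each monomial from 0 to 2 using ∫_0^2 c·x^n dx = c·2^(n+1)/(n+1):
  ∫_0^2 u(x)^2 dx = ∫_0^2 (x^6 - 2*x^5 - 3*x^4 + 4*x^3 + 4*x^2) dx. Term by term:
    ∫_0^2 x^6 dx = 128/7;  ∫_0^2 -2*x^5 dx = -64/3;  ∫_0^2 -3*x^4 dx = -96/5;
    ∫_0^2 4*x^3 dx = 16;  ∫_0^2 4*x^2 dx = 32/3.
  Sum: 128/7 − 64/3 − 96/5 + 16 + 32/3 = 464/105.
  ∫_0^2 u'(x)^2 dx = ∫_0^2 (9*x^4 - 12*x^3 - 8*x^2 + 8*x + 4) dx. Term by term:
    ∫_0^2 9*x^4 dx = 288/5;  ∫_0^2 -12*x^3 dx = -48;  ∫_0^2 -8*x^2 dx = -64/3;
    ∫_0^2 8*x dx = 16;  ∫_0^2 4 dx = 8.
  Sum: 288/5 − 48 − 64/3 + 16 + 8 = 184/15.
Adding: ||u||_{H^1}^2 = 464/105 + 184/15 = 584/35.


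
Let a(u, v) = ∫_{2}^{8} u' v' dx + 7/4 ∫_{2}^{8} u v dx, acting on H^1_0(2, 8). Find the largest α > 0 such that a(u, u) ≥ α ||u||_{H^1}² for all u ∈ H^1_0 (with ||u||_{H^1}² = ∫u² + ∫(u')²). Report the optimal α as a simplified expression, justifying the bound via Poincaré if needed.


α = 1

Coercivity of a(·,·) on H^1_0(2, 8) means a(u, u) ≥ α ||u||_{H^1}² for every u ∈ H^1_0.
The interval has length L = 6, and Poincaré/coercivity depend only on L. Here a(u, u) = ∫(u')² + (7/4)·∫u².
Here c = 7/4 ≥ 1, so a(u,u) = ∫(u')² + c∫u² ≥ ∫(u')² + ∫u² = ||u||_{H^1}², i.e. α = 1 works. No larger α is possible: a(u,u) ≥ α||u||_{H^1}² means (1−α)∫(u')² ≥ (α−c)∫u², and for the modes u_n = sin(nπ(x−x₀)/L) (x₀ the left endpoint) one has ∫u_n²/∫(u_n')² = (L/(nπ))² → 0, so a(u_n,u_n)/||u_n||_{H^1}² → 1. Hence the optimal constant is α = 1.
Therefore α = 1.


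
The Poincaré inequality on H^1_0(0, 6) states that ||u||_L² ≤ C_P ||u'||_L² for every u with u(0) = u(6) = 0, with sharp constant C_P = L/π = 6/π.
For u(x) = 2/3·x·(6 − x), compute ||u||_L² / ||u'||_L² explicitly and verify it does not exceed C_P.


||u||_L² / ||u'||_L² = 3*sqrt(10)/5 < C_P = 6/π.

u(x) = 2/3·x·(6 − x), so u'(x) = 4 - 4*x/3.
u(x) = 2/3·x·(6 − x) vanishes at x = 0 and x = 6, so u ∈ H^1_0(0, 6). Differentiate via the product rule and integrate the resulting polynomials term by term.
  ∫_0^6 u² dx = ∫_0^6 (4*x^4/9 - 16*x^3/3 + 16*x^2) dx. Term by term:
    ∫_0^6 4*x^4/9 dx = 3456/5;  ∫_0^6 -16*x^3/3 dx = -1728;  ∫_0^6 16*x^2 dx = 1152.
  Sum: 3456/5 − 1728 + 1152 = 576/5.
  ∫_0^6 (u')² dx = ∫_0^6 (16*x^2/9 - 32*x/3 + 16) dx. Term by term:
    ∫_0^6 16*x^2/9 dx = 128;  ∫_0^6 -32*x/3 dx = -192;  ∫_0^6 16 dx = 96.
  Sum: 128 − 192 + 96 = 32.
∫_0^6 u² dx = 576/5, so ||u||_L² = 24*sqrt(5)/5.
∫_0^6 (u')² dx = 32, so ||u'||_L² = 4*sqrt(2).
Ratio ||u||_L² / ||u'||_L² = 3*sqrt(10)/5.
Sharp Poincaré constant on H^1_0(0, 6) is C_P = L/π = 6/π, achieved by sin(π/6·x).
A polynomial bump cannot attain the sharp Poincaré constant (only the first sine eigenfunction does), so the ratio is strictly less than C_P, consistent with ||u||_L² ≤ C_P ||u'||_L².


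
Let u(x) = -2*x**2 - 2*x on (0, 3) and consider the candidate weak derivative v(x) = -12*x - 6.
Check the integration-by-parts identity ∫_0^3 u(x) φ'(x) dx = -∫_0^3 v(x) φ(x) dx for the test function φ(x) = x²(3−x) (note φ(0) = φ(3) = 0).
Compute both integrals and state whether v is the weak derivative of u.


LHS = 621/10, RHS = 1863/10. No, v is not the weak derivative of u.

u(x) = -2*x**2 - 2*x, classical derivative u'(x) = -4*x - 2.
φ(x) = x²(3−x), so φ'(x) = 3*x*(2 - x).
Note φ(0) = φ(3) = 0, so the boundary term u·φ vanishes.
LHS = ∫_0^3 u(x) φ'(x) dx = ∫_0^3 (6*x^4 - 6*x^3 - 12*x^2) dx. Term by term:
  ∫_0^3 6*x^4 dx = 1458/5;  ∫_0^3 -6*x^3 dx = -243/2;  ∫_0^3 -12*x^2 dx = -108.
Sum: 1458/5 − 243/2 − 108 = 621/10.
So LHS = 621/10.
∫_0^3 v(x) φ(x) dx = ∫_0^3 (12*x^4 - 30*x^3 - 18*x^2) dx. Term by term:
  ∫_0^3 12*x^4 dx = 2916/5;  ∫_0^3 -30*x^3 dx = -1215/2;  ∫_0^3 -18*x^2 dx = -162.
Sum: 2916/5 − 1215/2 − 162 = -1863/10.
So RHS = -∫_0^3 v(x) φ(x) dx = 1863/10.
LHS − RHS = -621/5 ≠ 0, so the identity fails.
(For a valid weak derivative the identity must hold for EVERY test function, in particular this one. The failure shows v is NOT the weak derivative of u.)
Correct weak derivative would be u'(x) = -4*x - 2.


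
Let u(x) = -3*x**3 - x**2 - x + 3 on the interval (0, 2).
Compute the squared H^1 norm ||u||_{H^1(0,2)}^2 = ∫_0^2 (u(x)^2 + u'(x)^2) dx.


||u||_{H^1}^2 = 97976/105

The H^1 norm (squared) on an interval (0, L) is
  ||u||_{H^1}^2 = ∫_0^L u(x)^2 dx + ∫_0^L u'(x)^2 dx.
Compute u'(x) = -9*x**2 - 2*x - 1.
Then u(x)^2 = 9*x**6 + 6*x**5 + 7*x**4 - 16*x**3 - 5*x**2 - 6*x + 9 and u'(x)^2 = 81*x**4 + 36*x**3 + 22*x**2 + 4*x + 1.
Integrate each monomial from 0 to 2 using ∫_0^2 c·x^n dx = c·2^(n+1)/(n+1):
  ∫_0^2 u(x)^2 dx = ∫_0^2 (9*x^6 + 6*x^5 + 7*x^4 - 16*x^3 - 5*x^2 - 6*x + 9) dx. Term by term:
    ∫_0^2 9*x^6 dx = 1152/7;  ∫_0^2 6*x^5 dx = 64;  ∫_0^2 7*x^4 dx = 224/5;
    ∫_0^2 -16*x^3 dx = -64;  ∫_0^2 -5*x^2 dx = -40/3;  ∫_0^2 -6*x dx = -12;
    ∫_0^2 9 dx = 18.
  Sum: 1152/7 + 64 + 224/5 − 64 − 40/3 − 12 + 18 = 21214/105.
  ∫_0^2 u'(x)^2 dx = ∫_0^2 (81*x^4 + 36*x^3 + 22*x^2 + 4*x + 1) dx. Term by term:
    ∫_0^2 81*x^4 dx = 2592/5;  ∫_0^2 36*x^3 dx = 144;  ∫_0^2 22*x^2 dx = 176/3;
    ∫_0^2 4*x dx = 8;  ∫_0^2 1 dx = 2.
  Sum: 2592/5 + 144 + 176/3 + 8 + 2 = 10966/15.
Adding: ||u||_{H^1}^2 = 21214/105 + 10966/15 = 97976/105.


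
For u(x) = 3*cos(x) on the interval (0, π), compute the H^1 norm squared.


||u||_{H^1(0,π)}^2 = 9*π

u'(x) = -3*sin(x).
Expand u² and (u')² and integrate term by term on (0, π), using: for integers n ≥ 1, ∫_0^π sin²(nx) dx = ∫_0^π cos²(nx) dx = π/2; for n ≠ n', ∫_0^π sin(nx)sin(n'x) dx = ∫_0^π cos(nx)cos(n'x) dx = 0; and by product-to-sum, ∫_0^π sin(nx)cos(n'x) dx = ½∫_0^π [sin((n+n')x) + sin((n−n')x)] dx, which is 0 when n+n' is even and 2n/(n²−n'²) when n+n' is odd (it need not vanish on (0, π)).
  u² squared terms: (3)²·∫cos(x)² dx = 9·π/2 = 9*π/2.
  So ∫_0^π u² dx = 9*π/2.
  (u')² squared terms: (-3)²·∫sin(x)² dx = 9·π/2 = 9*π/2.
  So ∫_0^π (u')² dx = 9*π/2.
||u||_{H^1}^2 = (9*π/2) + (9*π/2) = 9*π.


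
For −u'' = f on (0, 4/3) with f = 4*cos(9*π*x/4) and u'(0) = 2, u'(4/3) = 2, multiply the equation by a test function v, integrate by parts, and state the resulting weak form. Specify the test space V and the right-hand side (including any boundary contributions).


V = H^1(0, 4/3) (v unrestricted at boundary; u is determined up to an additive constant); weak form: ∫_0^4/3 u'v' dx = ∫_0^4/3 (4*cos(9*π*x/4)) v dx + 2·v(4/3) − 2·v(0) for all v ∈ V.

Multiply both sides by a test function v and integrate from 0 to 4/3:
  ∫_0^4/3 −u''(x) v(x) dx = ∫_0^4/3 f(x) v(x) dx.
Integrate the LHS by parts once:
  ∫_0^4/3 −u'' v dx = −[u'(x) v(x)]_0^4/3 + ∫_0^4/3 u'(x) v'(x) dx.
Thus ∫_0^4/3 u'(x) v'(x) dx = ∫_0^4/3 f(x) v(x) dx + [u'(x) v(x)]_0^4/3.
Choose V so that boundary terms are either known or forced to vanish.
u has inhomogeneous Neumann u'(0) = 2, u'(4/3) = 2. [u' v]_0^4/3 = (2)·v(4/3) − (2)·v(0) = 2·v(4/3) − 2·v(0). Take V = H^1(0, 4/3); boundary term becomes part of RHS.
Weak formulation: find u (satisfying any essential BC) such that ∫_0^4/3 u'(x) v'(x) dx = ∫_0^4/3 f v dx + 2·v(4/3) − 2·v(0) for all v ∈ V (Neumann data are natural BCs: they enter the RHS as boundary terms).
Substituting f(x) = 4*cos(9*π*x/4), the right-hand side is ∫_0^4/3 (4*cos(9*π*x/4)) v dx + 2·v(4/3) − 2·v(0).
Compatibility check (pure Neumann): taking v ≡ 1 ∈ V gives 0 = ∫_0^4/3 f dx + (2) − (2), i.e. ∫_0^4/3 f dx must equal u'(0) − u'(4/3) = 0. Indeed ∫_0^4/3 (4*cos(9*π*x/4)) dx = 0, so the data are compatible. The solution is then unique only up to an additive constant (fix it e.g. by requiring ∫_0^4/3 u dx = 0).


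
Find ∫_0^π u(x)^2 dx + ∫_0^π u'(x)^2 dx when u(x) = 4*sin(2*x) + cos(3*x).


||u||_{H^1(0,π)}^2 = -64 + 45*π

u'(x) = -3*sin(3*x) + 8*cos(2*x).
Expand u² and (u')² and integrate term by term on (0, π), using: for integers n ≥ 1, ∫_0^π sin²(nx) dx = ∫_0^π cos²(nx) dx = π/2; for n ≠ n', ∫_0^π sin(nx)sin(n'x) dx = ∫_0^π cos(nx)cos(n'x) dx = 0; and by product-to-sum, ∫_0^π sin(nx)cos(n'x) dx = ½∫_0^π [sin((n+n')x) + sin((n−n')x)] dx, which is 0 when n+n' is even and 2n/(n²−n'²) when n+n' is odd (it need not vanish on (0, π)).
  u² squared terms: (4)²·∫sin(2x)² dx = 16·π/2 = 8*π;  (1)²·∫cos(3x)² dx = 1·π/2 = π/2.
  u² cross terms: 2·(4)·(1)·∫sin(2x)·cos(3x) dx = 8·(-4/5) = -32/5.
  So ∫_0^π u² dx = 8*π + π/2 − 32/5 = -32/5 + 17*π/2.
  (u')² squared terms: (-3)²·∫sin(3x)² dx = 9·π/2 = 9*π/2;  (8)²·∫cos(2x)² dx = 64·π/2 = 32*π.
  (u')² cross terms: 2·(-3)·(8)·∫sin(3x)·cos(2x) dx = -48·(6/5) = -288/5.
  So ∫_0^π (u')² dx = 9*π/2 + 32*π − 288/5 = -288/5 + 73*π/2.
||u||_{H^1}^2 = (-32/5 + 17*π/2) + (-288/5 + 73*π/2) = -64 + 45*π.


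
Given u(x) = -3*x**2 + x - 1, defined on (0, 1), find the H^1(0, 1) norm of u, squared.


||u||_{H^1}^2 = 289/30

The H^1 norm (squared) on an interval (0, L) is
  ||u||_{H^1}^2 = ∫_0^L u(x)^2 dx + ∫_0^L u'(x)^2 dx.
Compute u'(x) = 1 - 6*x.
Then u(x)^2 = 9*x**4 - 6*x**3 + 7*x**2 - 2*x + 1 and u'(x)^2 = 36*x**2 - 12*x + 1.
Integrate each monomial from 0 to 1 using ∫_0^1 c·x^n dx = c·1^(n+1)/(n+1):
  ∫_0^1 u(x)^2 dx = ∫_0^1 (9*x^4 - 6*x^3 + 7*x^2 - 2*x + 1) dx. Term by term:
    ∫_0^1 9*x^4 dx = 9/5;  ∫_0^1 -6*x^3 dx = -3/2;  ∫_0^1 7*x^2 dx = 7/3;
    ∫_0^1 -2*x dx = -1;  ∫_0^1 1 dx = 1.
  Sum: 9/5 − 3/2 + 7/3 − 1 + 1 = 79/30.
  ∫_0^1 u'(x)^2 dx = ∫_0^1 (36*x^2 - 12*x + 1) dx. Term by term:
    ∫_0^1 36*x^2 dx = 12;  ∫_0^1 -12*x dx = -6;  ∫_0^1 1 dx = 1.
  Sum: 12 − 6 + 1 = 7.
Adding: ||u||_{H^1}^2 = 79/30 + 7 = 289/30.
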